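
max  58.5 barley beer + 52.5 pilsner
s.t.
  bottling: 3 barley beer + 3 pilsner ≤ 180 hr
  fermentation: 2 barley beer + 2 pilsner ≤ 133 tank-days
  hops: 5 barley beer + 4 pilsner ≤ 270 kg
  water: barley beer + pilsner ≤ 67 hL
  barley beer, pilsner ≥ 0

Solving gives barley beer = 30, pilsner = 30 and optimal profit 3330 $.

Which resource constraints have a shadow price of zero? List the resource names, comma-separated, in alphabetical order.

fermentation, water

bottling: 180/180 (binding)
fermentation: 120/133 (slack 13)
hops: 270/270 (binding)
water: 60/67 (slack 7)
By complementary slackness, a constraint with positive slack has shadow price 0 → fermentation, water.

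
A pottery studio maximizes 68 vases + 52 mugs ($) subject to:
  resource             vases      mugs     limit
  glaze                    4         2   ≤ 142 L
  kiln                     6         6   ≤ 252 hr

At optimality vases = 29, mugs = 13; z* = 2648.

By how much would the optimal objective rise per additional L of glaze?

8

Both glaze and kiln are binding at x*.
The binding rows give the dual system: 4·y_glaze + 6·y_kiln = 68 and 2·y_glaze + 6·y_kiln = 52.
→ y_glaze = 8 and y_kiln = 6.
Shadow price of glaze = 8.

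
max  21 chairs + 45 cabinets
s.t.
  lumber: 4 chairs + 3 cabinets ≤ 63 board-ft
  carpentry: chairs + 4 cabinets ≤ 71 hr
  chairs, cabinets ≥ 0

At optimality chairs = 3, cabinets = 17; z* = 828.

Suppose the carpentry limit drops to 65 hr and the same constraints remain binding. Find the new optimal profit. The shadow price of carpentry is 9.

774

Δb = -6, so new z* = 828 + (9)·(-6) = 828 − 54 = 774.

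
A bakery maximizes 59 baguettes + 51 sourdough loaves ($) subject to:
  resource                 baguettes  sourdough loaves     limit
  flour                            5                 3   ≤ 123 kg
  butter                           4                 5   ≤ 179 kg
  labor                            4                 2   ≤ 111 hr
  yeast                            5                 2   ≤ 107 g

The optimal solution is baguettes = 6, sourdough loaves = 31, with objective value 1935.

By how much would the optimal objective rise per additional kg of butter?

6

Binding: flour and butter. Non-binding: labor (25 unused), yeast (15 unused).
By complementary slackness, y = 0 for the non-binding constraints.
Dual feasibility on the basic columns requires 5·y_flour + 4·y_butter = 59, 3·y_flour + 5·y_butter = 51.
→ y_flour = 7 and y_butter = 6.
Shadow price of butter = 6.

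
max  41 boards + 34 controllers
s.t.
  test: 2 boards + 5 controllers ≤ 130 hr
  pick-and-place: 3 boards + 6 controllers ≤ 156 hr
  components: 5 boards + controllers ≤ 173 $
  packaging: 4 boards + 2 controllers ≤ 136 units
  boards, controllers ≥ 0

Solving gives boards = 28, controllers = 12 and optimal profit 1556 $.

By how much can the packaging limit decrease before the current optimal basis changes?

84

Binding constraints: pick-and-place, packaging. The basis is B = [[3,6],[4,2]] with det -18.
Per unit decrease in packaging, x* moves by d = (-0.3333, 0.1667).
The basis stays optimal until boards reaches 0; allowable decrease = 84 units.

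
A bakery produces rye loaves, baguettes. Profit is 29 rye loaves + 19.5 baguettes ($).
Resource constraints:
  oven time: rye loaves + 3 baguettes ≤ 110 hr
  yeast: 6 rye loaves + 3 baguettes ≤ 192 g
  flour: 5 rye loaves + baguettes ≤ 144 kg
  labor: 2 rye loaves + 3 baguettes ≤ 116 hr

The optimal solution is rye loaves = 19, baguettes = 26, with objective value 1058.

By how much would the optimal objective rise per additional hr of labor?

2.5

Binding: yeast and labor. Non-binding: oven time (13 unused), flour (23 unused).
Slack constraints have shadow price 0 (complementary slackness).
From A_Bᵀ y = c: 6·y_yeast + 2·y_labor = 29; 3·y_yeast + 3·y_labor = 19.5.
This yields shadow prices y_yeast = 4, y_labor = 2.5.
Shadow price of labor = 2.5.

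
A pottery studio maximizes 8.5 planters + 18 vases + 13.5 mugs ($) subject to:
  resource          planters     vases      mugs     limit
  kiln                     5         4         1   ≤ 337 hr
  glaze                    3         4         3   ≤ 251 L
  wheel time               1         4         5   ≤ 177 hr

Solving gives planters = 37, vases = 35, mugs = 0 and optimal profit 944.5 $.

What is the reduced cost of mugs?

Check each constraint at x*: kiln 325/337 (slack 12); glaze 251/251 (tight); wheel time 177/177 (tight).
Since kiln is not tight, its dual is 0.
The binding rows give the dual system: 3·y_glaze + 1·y_wheel time = 8.5 and 4·y_glaze + 4·y_wheel time = 18.
→ y_glaze = 2 and y_wheel time = 2.5.
Reduced cost of mugs: c₃ − yᵀa₃ = 13.5 − (2·3 + 2.5·5) = 13.5 − 18.5 = -5.

-5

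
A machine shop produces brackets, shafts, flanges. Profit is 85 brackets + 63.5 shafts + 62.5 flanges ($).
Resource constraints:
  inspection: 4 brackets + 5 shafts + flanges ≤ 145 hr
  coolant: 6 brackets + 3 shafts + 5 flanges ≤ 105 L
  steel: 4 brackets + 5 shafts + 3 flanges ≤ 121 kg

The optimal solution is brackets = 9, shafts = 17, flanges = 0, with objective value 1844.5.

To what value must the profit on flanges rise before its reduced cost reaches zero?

Check each constraint at x*: inspection 121/145 (slack 24); coolant 105/105 (tight); steel 121/121 (tight).
By complementary slackness, y = 0 for the non-binding constraint.
Dual feasibility on the basic columns requires 6·y_coolant + 4·y_steel = 85, 3·y_coolant + 5·y_steel = 63.5.
This yields shadow prices y_coolant = 9.5, y_steel = 7.
flanges enters the basis when its profit ≥ yᵀa₃ = 9.5·5 + 7·3 = 68.5.

68.5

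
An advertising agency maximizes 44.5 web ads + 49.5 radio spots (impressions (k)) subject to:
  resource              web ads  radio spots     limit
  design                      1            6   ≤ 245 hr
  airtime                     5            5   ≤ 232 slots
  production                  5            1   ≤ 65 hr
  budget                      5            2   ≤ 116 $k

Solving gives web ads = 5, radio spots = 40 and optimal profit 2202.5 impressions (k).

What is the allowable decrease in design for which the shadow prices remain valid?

Binding constraints: design, production. The basis is B = [[1,6],[5,1]] with det -29.
Per unit decrease in design, x* moves by d = (0.0345, -0.1724).
The basis stays optimal until radio spots reaches 0; allowable decrease = 232 hr.

232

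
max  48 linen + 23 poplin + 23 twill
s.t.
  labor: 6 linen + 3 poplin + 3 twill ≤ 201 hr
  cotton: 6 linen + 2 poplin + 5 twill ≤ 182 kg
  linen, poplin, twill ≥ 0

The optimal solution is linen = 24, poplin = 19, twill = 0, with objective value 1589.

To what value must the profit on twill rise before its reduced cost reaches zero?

Check each constraint at x*: labor 201/201 (tight); cotton 182/182 (tight).
From A_Bᵀ y = c: 6·y_labor + 6·y_cotton = 48; 3·y_labor + 2·y_cotton = 23.
This yields shadow prices y_labor = 7, y_cotton = 1.
twill enters the basis when its profit ≥ yᵀa₃ = 7·3 + 1·5 = 26.

26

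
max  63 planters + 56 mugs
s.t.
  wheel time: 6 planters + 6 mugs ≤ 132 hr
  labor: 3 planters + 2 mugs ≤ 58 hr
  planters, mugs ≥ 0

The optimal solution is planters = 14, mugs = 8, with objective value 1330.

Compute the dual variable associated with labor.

At the optimum: wheel time uses 132 of 132 (binding); labor uses 58 of 58 (binding).
From A_Bᵀ y = c: 6·y_wheel time + 3·y_labor = 63; 6·y_wheel time + 2·y_labor = 56.
→ y_wheel time = 7 and y_labor = 7.
Shadow price of labor = 7.

7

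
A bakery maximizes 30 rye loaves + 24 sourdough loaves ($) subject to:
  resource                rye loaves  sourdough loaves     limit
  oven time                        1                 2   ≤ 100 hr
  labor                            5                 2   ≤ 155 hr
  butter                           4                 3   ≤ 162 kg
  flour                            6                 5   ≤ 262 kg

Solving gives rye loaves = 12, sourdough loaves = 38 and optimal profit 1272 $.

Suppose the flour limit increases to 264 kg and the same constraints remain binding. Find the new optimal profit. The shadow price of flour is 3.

Δb = 2, so new z* = 1272 + (3)·(2) = 1272 + 6 = 1278.

1278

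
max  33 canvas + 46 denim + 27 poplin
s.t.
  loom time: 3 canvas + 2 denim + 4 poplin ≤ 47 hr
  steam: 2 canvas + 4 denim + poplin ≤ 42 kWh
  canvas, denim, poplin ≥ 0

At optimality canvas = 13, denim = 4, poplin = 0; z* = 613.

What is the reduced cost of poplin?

-2

Both loom time and steam are binding at x*.
From A_Bᵀ y = c: 3·y_loom time + 2·y_steam = 33; 2·y_loom time + 4·y_steam = 46.
Solving: y_loom time = 5, y_steam = 9.
Reduced cost of poplin: c₃ − yᵀa₃ = 27 − (5·4 + 9·1) = 27 − 29 = -2.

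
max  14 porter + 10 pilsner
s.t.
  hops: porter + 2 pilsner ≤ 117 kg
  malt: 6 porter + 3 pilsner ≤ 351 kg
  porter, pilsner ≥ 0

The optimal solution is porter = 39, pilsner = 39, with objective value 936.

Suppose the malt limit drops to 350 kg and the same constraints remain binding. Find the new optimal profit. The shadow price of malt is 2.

Δb = -1, so new z* = 936 + (2)·(-1) = 936 − 2 = 934.

934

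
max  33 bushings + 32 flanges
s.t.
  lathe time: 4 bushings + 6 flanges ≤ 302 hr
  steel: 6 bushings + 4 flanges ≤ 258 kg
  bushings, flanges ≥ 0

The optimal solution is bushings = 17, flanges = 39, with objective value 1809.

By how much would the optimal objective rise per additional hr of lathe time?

Check each constraint at x*: lathe time 302/302 (tight); steel 258/258 (tight).
From A_Bᵀ y = c: 4·y_lathe time + 6·y_steel = 33; 6·y_lathe time + 4·y_steel = 32.
→ y_lathe time = 3 and y_steel = 3.5.
Shadow price of lathe time = 3.

3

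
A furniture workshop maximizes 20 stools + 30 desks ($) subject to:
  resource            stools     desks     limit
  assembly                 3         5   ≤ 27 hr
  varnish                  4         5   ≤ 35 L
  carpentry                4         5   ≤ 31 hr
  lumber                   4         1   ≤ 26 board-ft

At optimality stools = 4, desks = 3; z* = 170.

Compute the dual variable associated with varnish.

0

Check each constraint at x*: assembly 27/27 (tight); varnish 31/35 (slack 4); carpentry 31/31 (tight); lumber 19/26 (slack 7).
Since varnish, lumber are not tight, their duals are 0.
From A_Bᵀ y = c: 3·y_assembly + 4·y_carpentry = 20; 5·y_assembly + 5·y_carpentry = 30.
→ y_assembly = 4 and y_carpentry = 2.
Shadow price of varnish = 0.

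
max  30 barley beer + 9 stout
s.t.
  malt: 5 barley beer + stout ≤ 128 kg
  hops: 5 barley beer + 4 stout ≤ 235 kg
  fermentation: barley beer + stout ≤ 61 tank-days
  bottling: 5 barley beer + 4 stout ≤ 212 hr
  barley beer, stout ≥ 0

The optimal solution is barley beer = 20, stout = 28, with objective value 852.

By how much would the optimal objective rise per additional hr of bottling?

1

At the optimum: malt uses 128 of 128 (binding); hops uses 212 of 235 (slack = 23); fermentation uses 48 of 61 (slack = 13); bottling uses 212 of 212 (binding).
Slack constraints have shadow price 0 (complementary slackness).
The binding rows give the dual system: 5·y_malt + 5·y_bottling = 30 and 1·y_malt + 4·y_bottling = 9.
Solving: y_malt = 5, y_bottling = 1.
Shadow price of bottling = 1.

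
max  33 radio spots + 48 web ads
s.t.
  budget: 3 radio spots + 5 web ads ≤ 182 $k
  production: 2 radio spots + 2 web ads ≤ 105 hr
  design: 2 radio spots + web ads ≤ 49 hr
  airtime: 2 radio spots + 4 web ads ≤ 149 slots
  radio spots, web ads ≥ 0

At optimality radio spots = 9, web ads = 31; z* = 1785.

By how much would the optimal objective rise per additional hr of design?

Check each constraint at x*: budget 182/182 (tight); production 80/105 (slack 25); design 49/49 (tight); airtime 142/149 (slack 7).
By complementary slackness, y = 0 for the non-binding constraints.
The binding rows give the dual system: 3·y_budget + 2·y_design = 33 and 5·y_budget + 1·y_design = 48.
This yields shadow prices y_budget = 9, y_design = 3.
Shadow price of design = 3.

3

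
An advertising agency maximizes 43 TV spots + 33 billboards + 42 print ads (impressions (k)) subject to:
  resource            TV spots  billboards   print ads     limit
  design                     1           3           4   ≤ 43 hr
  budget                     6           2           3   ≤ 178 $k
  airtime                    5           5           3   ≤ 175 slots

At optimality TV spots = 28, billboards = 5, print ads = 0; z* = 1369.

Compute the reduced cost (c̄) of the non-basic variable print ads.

Check each constraint at x*: design 43/43 (tight); budget 178/178 (tight); airtime 165/175 (slack 10).
Slack constraints have shadow price 0 (complementary slackness).
From A_Bᵀ y = c: 1·y_design + 6·y_budget = 43; 3·y_design + 2·y_budget = 33.
Solving: y_design = 7, y_budget = 6.
Reduced cost of print ads: c₃ − yᵀa₃ = 42 − (7·4 + 6·3) = 42 − 46 = -4.

-4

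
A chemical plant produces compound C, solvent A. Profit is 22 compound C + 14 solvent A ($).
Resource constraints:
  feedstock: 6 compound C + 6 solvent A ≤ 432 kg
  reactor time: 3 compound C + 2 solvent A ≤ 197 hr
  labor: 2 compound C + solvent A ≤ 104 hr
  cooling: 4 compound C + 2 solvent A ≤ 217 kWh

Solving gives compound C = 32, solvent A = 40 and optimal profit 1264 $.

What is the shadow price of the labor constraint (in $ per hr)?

8

Binding: feedstock and labor. Non-binding: reactor time (21 unused), cooling (9 unused).
Slack constraints have shadow price 0 (complementary slackness).
The binding rows give the dual system: 6·y_feedstock + 2·y_labor = 22 and 6·y_feedstock + 1·y_labor = 14.
Solving: y_feedstock = 1, y_labor = 8.
Shadow price of labor = 8.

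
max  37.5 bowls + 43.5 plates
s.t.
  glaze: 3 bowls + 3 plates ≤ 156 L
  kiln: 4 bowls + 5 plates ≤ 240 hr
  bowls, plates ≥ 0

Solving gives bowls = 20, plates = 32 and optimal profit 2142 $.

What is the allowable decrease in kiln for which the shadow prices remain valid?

32

Binding constraints: glaze, kiln. The basis is B = [[3,3],[4,5]] with det 3.
Per unit decrease in kiln, x* moves by d = (1, -1).
The basis stays optimal until plates reaches 0; allowable decrease = 32 hr.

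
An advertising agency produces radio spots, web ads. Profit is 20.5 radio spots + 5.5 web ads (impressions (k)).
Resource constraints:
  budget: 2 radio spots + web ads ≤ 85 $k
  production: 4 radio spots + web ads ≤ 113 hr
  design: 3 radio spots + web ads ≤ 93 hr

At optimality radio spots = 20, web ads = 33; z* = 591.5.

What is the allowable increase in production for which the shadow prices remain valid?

Binding constraints: production, design. The basis is B = [[4,1],[3,1]] with det 1.
Per unit increase in production, x* moves by d = (1, -3).
The basis stays optimal until web ads reaches 0; allowable increase = 11 hr.

11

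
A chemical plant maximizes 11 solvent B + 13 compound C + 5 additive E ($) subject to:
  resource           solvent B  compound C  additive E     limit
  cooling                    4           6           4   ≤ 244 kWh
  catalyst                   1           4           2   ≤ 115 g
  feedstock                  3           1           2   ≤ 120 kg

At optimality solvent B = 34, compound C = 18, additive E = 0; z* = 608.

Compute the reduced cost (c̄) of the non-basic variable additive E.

Binding: cooling and feedstock. Non-binding: catalyst (9 unused).
By complementary slackness, y = 0 for the non-binding constraint.
From A_Bᵀ y = c: 4·y_cooling + 3·y_feedstock = 11; 6·y_cooling + 1·y_feedstock = 13.
→ y_cooling = 2 and y_feedstock = 1.
Reduced cost of additive E: c₃ − yᵀa₃ = 5 − (2·4 + 1·2) = 5 − 10 = -5.

-5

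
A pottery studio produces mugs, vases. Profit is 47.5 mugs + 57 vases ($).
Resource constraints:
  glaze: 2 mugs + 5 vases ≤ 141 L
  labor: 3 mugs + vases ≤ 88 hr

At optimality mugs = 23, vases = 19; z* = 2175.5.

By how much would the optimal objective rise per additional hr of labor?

9.5

At the optimum: glaze uses 141 of 141 (binding); labor uses 88 of 88 (binding).
The binding rows give the dual system: 2·y_glaze + 3·y_labor = 47.5 and 5·y_glaze + 1·y_labor = 57.
This yields shadow prices y_glaze = 9.5, y_labor = 9.5.
Shadow price of labor = 9.5.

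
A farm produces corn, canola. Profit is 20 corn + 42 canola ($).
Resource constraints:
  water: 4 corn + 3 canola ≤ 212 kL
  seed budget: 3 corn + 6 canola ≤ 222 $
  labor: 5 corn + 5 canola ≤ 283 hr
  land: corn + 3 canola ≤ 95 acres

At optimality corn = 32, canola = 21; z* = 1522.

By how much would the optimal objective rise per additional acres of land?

2

Binding: seed budget and land. Non-binding: water (21 unused), labor (18 unused).
Since water, labor are not tight, their duals are 0.
The binding rows give the dual system: 3·y_seed budget + 1·y_land = 20 and 6·y_seed budget + 3·y_land = 42.
This yields shadow prices y_seed budget = 6, y_land = 2.
Shadow price of land = 2.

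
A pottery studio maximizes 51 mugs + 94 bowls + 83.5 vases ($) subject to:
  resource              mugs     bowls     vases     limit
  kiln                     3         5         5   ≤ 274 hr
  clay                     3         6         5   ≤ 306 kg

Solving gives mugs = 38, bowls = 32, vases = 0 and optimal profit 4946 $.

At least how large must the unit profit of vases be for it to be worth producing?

Both kiln and clay are binding at x*.
Dual feasibility on the basic columns requires 3·y_kiln + 3·y_clay = 51, 5·y_kiln + 6·y_clay = 94.
Solving: y_kiln = 8, y_clay = 9.
vases enters the basis when its profit ≥ yᵀa₃ = 8·5 + 9·5 = 85.

85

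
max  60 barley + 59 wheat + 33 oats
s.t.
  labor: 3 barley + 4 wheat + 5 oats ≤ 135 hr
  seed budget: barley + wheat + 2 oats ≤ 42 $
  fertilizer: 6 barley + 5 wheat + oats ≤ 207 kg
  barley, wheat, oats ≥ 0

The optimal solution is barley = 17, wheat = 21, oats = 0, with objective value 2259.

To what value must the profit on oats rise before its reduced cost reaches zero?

At the optimum: labor uses 135 of 135 (binding); seed budget uses 38 of 42 (slack = 4); fertilizer uses 207 of 207 (binding).
By complementary slackness, y = 0 for the non-binding constraint.
The binding rows give the dual system: 3·y_labor + 6·y_fertilizer = 60 and 4·y_labor + 5·y_fertilizer = 59.
Solving: y_labor = 6, y_fertilizer = 7.
oats enters the basis when its profit ≥ yᵀa₃ = 6·5 + 7·1 = 37.

37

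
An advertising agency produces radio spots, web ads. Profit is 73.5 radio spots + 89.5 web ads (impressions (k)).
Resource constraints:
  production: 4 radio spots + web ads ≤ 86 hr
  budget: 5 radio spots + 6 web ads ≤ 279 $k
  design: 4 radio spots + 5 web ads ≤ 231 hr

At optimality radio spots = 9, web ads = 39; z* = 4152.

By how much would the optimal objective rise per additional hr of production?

Check each constraint at x*: production 75/86 (slack 11); budget 279/279 (tight); design 231/231 (tight).
Since production is not tight, its dual is 0.
Dual feasibility on the basic columns requires 5·y_budget + 4·y_design = 73.5, 6·y_budget + 5·y_design = 89.5.
This yields shadow prices y_budget = 9.5, y_design = 6.5.
Shadow price of production = 0.

0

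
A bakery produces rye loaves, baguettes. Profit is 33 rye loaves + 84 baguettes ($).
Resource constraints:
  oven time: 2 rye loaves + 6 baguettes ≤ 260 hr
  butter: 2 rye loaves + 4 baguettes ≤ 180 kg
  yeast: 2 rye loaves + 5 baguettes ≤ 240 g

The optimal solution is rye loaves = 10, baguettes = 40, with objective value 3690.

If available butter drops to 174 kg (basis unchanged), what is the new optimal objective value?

Check each constraint at x*: oven time 260/260 (tight); butter 180/180 (tight); yeast 220/240 (slack 20).
Slack constraints have shadow price 0 (complementary slackness).
Dual feasibility on the basic columns requires 2·y_oven time + 2·y_butter = 33, 6·y_oven time + 4·y_butter = 84.
→ y_oven time = 9 and y_butter = 7.5.
Δz = y_butter·Δb = 7.5 × (-6) = -45, so new z* = 3690 − 45 = 3645.

3645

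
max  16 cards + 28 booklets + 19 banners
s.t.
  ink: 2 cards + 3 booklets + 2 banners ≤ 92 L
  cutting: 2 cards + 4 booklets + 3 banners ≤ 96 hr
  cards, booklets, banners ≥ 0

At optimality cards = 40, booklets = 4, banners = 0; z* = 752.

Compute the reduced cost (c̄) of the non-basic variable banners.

-1

Both ink and cutting are binding at x*.
From A_Bᵀ y = c: 2·y_ink + 2·y_cutting = 16; 3·y_ink + 4·y_cutting = 28.
Solving: y_ink = 4, y_cutting = 4.
Reduced cost of banners: c₃ − yᵀa₃ = 19 − (4·2 + 4·3) = 19 − 20 = -1.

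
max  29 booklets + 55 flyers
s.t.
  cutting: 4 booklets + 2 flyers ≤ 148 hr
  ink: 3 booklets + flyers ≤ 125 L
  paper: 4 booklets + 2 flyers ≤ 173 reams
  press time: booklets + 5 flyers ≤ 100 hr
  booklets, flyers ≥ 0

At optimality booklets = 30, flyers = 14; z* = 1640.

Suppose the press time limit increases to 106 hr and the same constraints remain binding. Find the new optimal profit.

1694

At the optimum: cutting uses 148 of 148 (binding); ink uses 104 of 125 (slack = 21); paper uses 148 of 173 (slack = 25); press time uses 100 of 100 (binding).
Since ink, paper are not tight, their duals are 0.
From A_Bᵀ y = c: 4·y_cutting + 1·y_press time = 29; 2·y_cutting + 5·y_press time = 55.
→ y_cutting = 5 and y_press time = 9.
Δz = y_press time·Δb = 9 × (6) = 54, so new z* = 1640 + 54 = 1694.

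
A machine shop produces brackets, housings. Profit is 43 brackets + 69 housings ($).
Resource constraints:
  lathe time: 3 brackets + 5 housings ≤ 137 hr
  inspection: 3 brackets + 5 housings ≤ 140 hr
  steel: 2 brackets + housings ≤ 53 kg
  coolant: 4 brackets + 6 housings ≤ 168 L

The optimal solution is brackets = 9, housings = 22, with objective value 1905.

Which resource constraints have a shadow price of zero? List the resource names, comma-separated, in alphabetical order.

lathe time: 137/137 (binding)
inspection: 137/140 (slack 3)
steel: 40/53 (slack 13)
coolant: 168/168 (binding)
By complementary slackness, a constraint with positive slack has shadow price 0 → inspection, steel.

inspection, steel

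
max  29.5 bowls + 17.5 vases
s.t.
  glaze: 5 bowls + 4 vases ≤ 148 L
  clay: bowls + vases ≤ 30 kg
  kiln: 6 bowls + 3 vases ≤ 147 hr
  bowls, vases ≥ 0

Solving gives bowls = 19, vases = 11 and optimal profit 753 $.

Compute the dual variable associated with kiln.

4

Check each constraint at x*: glaze 139/148 (slack 9); clay 30/30 (tight); kiln 147/147 (tight).
Slack constraints have shadow price 0 (complementary slackness).
From A_Bᵀ y = c: 1·y_clay + 6·y_kiln = 29.5; 1·y_clay + 3·y_kiln = 17.5.
Solving: y_clay = 5.5, y_kiln = 4.
Shadow price of kiln = 4.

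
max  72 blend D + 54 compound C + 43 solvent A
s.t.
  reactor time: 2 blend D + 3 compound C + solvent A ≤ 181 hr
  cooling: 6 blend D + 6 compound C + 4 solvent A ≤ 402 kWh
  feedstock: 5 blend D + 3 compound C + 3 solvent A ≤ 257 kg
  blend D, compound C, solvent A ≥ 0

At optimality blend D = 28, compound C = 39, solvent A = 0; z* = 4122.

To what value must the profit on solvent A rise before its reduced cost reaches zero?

45

At the optimum: reactor time uses 173 of 181 (slack = 8); cooling uses 402 of 402 (binding); feedstock uses 257 of 257 (binding).
By complementary slackness, y = 0 for the non-binding constraint.
The binding rows give the dual system: 6·y_cooling + 5·y_feedstock = 72 and 6·y_cooling + 3·y_feedstock = 54.
Solving: y_cooling = 4.5, y_feedstock = 9.
solvent A enters the basis when its profit ≥ yᵀa₃ = 4.5·4 + 9·3 = 45.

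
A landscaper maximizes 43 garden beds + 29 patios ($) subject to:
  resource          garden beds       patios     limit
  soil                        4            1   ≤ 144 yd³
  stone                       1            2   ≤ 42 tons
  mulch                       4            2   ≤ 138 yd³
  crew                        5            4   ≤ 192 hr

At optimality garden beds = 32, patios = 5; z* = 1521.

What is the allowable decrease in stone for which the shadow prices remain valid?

Binding constraints: stone, mulch. The basis is B = [[1,2],[4,2]] with det -6.
Per unit decrease in stone, x* moves by d = (0.3333, -0.6667).
The basis stays optimal until patios reaches 0; allowable decrease = 7.5 tons.

7.5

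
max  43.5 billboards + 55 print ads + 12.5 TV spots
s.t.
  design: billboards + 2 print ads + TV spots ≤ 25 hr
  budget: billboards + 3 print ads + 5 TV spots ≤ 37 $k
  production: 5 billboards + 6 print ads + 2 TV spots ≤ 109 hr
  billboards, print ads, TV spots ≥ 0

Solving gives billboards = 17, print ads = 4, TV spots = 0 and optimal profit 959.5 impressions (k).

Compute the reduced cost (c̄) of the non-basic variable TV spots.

Check each constraint at x*: design 25/25 (tight); budget 29/37 (slack 8); production 109/109 (tight).
By complementary slackness, y = 0 for the non-binding constraint.
Dual feasibility on the basic columns requires 1·y_design + 5·y_production = 43.5, 2·y_design + 6·y_production = 55.
This yields shadow prices y_design = 3.5, y_production = 8.
Reduced cost of TV spots: c₃ − yᵀa₃ = 12.5 − (3.5·1 + 8·2) = 12.5 − 19.5 = -7.

-7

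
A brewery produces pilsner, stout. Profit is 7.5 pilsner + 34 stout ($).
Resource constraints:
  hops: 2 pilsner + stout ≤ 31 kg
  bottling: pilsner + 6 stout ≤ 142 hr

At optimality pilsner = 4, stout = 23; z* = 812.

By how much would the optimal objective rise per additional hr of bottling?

5.5

Check each constraint at x*: hops 31/31 (tight); bottling 142/142 (tight).
From A_Bᵀ y = c: 2·y_hops + 1·y_bottling = 7.5; 1·y_hops + 6·y_bottling = 34.
→ y_hops = 1 and y_bottling = 5.5.
Shadow price of bottling = 5.5.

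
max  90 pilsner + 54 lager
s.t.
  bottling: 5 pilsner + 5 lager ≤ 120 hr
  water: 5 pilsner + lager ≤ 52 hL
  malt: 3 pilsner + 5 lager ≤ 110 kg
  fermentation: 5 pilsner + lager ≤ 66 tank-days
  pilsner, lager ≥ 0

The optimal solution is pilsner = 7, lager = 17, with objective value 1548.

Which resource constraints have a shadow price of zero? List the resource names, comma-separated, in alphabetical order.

bottling: 120/120 (binding)
water: 52/52 (binding)
malt: 106/110 (slack 4)
fermentation: 52/66 (slack 14)
By complementary slackness, a constraint with positive slack has shadow price 0 → fermentation, malt.

fermentation, malt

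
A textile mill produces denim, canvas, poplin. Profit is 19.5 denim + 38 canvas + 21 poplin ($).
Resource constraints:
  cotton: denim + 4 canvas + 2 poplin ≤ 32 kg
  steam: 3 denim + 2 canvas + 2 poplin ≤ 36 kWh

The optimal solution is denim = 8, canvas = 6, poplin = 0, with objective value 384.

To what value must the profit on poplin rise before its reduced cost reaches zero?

Check each constraint at x*: cotton 32/32 (tight); steam 36/36 (tight).
Dual feasibility on the basic columns requires 1·y_cotton + 3·y_steam = 19.5, 4·y_cotton + 2·y_steam = 38.
Solving: y_cotton = 7.5, y_steam = 4.
poplin enters the basis when its profit ≥ yᵀa₃ = 7.5·2 + 4·2 = 23.

23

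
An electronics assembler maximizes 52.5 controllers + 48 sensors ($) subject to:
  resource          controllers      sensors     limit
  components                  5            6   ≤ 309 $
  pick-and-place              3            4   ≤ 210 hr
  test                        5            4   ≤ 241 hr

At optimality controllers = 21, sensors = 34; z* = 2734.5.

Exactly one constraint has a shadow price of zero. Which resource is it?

components: 309/309 (binding)
pick-and-place: 199/210 (slack 11)
test: 241/241 (binding)
By complementary slackness, a constraint with positive slack has shadow price 0 → pick-and-place.

pick-and-place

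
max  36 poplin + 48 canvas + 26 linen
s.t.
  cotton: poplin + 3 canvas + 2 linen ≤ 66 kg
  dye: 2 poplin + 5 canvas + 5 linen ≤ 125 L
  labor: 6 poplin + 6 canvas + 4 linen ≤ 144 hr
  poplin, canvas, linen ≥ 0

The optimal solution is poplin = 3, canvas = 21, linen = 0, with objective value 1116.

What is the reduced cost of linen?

-6

Binding: cotton and labor. Non-binding: dye (14 unused).
Slack constraints have shadow price 0 (complementary slackness).
Dual feasibility on the basic columns requires 1·y_cotton + 6·y_labor = 36, 3·y_cotton + 6·y_labor = 48.
→ y_cotton = 6 and y_labor = 5.
Reduced cost of linen: c₃ − yᵀa₃ = 26 − (6·2 + 5·4) = 26 − 32 = -6.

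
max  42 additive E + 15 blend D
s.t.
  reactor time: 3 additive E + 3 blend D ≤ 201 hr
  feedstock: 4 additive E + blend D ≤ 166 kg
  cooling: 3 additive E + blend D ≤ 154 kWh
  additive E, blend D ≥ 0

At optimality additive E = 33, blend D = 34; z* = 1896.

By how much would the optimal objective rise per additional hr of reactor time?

2

At the optimum: reactor time uses 201 of 201 (binding); feedstock uses 166 of 166 (binding); cooling uses 133 of 154 (slack = 21).
Slack constraints have shadow price 0 (complementary slackness).
From A_Bᵀ y = c: 3·y_reactor time + 4·y_feedstock = 42; 3·y_reactor time + 1·y_feedstock = 15.
Solving: y_reactor time = 2, y_feedstock = 9.
Shadow price of reactor time = 2.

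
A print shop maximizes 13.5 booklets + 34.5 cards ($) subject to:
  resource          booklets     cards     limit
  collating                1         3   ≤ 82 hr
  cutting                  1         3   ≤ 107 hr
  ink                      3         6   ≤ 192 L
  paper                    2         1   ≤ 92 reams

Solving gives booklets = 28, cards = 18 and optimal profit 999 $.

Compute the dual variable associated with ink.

Binding: collating and ink. Non-binding: cutting (25 unused), paper (18 unused).
Since cutting, paper are not tight, their duals are 0.
From A_Bᵀ y = c: 1·y_collating + 3·y_ink = 13.5; 3·y_collating + 6·y_ink = 34.5.
Solving: y_collating = 7.5, y_ink = 2.
Shadow price of ink = 2.

2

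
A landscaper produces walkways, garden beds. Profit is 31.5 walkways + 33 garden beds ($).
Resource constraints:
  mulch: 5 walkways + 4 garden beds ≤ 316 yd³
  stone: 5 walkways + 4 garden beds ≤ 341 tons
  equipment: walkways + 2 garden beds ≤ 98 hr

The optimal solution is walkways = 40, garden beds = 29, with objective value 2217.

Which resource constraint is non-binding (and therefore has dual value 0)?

stone

mulch: 316/316 (binding)
stone: 316/341 (slack 25)
equipment: 98/98 (binding)
By complementary slackness, a constraint with positive slack has shadow price 0 → stone.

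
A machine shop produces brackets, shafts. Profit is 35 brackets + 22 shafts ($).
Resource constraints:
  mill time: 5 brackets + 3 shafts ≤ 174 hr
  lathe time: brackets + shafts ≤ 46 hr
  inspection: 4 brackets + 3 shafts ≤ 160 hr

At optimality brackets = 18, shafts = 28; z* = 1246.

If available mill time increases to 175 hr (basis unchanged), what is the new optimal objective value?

At the optimum: mill time uses 174 of 174 (binding); lathe time uses 46 of 46 (binding); inspection uses 156 of 160 (slack = 4).
By complementary slackness, y = 0 for the non-binding constraint.
From A_Bᵀ y = c: 5·y_mill time + 1·y_lathe time = 35; 3·y_mill time + 1·y_lathe time = 22.
This yields shadow prices y_mill time = 6.5, y_lathe time = 2.5.
Δz = y_mill time·Δb = 6.5 × (1) = 6.5, so new z* = 1246 + 6.5 = 1252.5.

1252.5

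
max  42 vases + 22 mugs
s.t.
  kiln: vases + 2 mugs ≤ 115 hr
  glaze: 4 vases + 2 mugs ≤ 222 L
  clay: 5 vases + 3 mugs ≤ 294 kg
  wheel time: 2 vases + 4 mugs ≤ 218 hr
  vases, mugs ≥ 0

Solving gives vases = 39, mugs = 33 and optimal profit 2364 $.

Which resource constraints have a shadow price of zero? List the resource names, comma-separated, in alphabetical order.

kiln: 105/115 (slack 10)
glaze: 222/222 (binding)
clay: 294/294 (binding)
wheel time: 210/218 (slack 8)
By complementary slackness, a constraint with positive slack has shadow price 0 → kiln, wheel time.

kiln, wheel time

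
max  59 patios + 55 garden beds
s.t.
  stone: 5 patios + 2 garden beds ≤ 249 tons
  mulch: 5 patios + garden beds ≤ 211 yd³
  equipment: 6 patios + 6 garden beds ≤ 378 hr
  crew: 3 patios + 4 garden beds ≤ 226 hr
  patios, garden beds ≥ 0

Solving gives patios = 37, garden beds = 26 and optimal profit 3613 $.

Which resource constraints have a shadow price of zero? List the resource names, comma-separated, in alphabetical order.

crew, stone

stone: 237/249 (slack 12)
mulch: 211/211 (binding)
equipment: 378/378 (binding)
crew: 215/226 (slack 11)
By complementary slackness, a constraint with positive slack has shadow price 0 → crew, stone.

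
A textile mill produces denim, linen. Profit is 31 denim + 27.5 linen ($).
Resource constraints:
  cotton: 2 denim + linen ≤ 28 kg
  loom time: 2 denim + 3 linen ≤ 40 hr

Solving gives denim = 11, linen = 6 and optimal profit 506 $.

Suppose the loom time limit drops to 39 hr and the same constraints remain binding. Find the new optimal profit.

500

Check each constraint at x*: cotton 28/28 (tight); loom time 40/40 (tight).
From A_Bᵀ y = c: 2·y_cotton + 2·y_loom time = 31; 1·y_cotton + 3·y_loom time = 27.5.
Solving: y_cotton = 9.5, y_loom time = 6.
Δz = y_loom time·Δb = 6 × (-1) = -6, so new z* = 506 − 6 = 500.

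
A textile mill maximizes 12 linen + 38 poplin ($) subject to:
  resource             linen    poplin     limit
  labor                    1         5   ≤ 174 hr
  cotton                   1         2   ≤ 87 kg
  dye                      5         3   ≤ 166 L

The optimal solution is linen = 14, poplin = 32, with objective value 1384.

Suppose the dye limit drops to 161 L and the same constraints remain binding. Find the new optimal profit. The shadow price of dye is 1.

Δb = -5, so new z* = 1384 + (1)·(-5) = 1384 − 5 = 1379.

1379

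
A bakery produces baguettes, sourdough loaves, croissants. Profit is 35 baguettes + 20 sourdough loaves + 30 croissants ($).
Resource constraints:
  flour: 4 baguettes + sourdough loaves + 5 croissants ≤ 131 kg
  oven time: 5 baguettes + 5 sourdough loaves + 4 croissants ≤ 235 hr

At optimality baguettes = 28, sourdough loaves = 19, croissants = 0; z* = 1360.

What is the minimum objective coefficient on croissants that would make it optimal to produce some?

At the optimum: flour uses 131 of 131 (binding); oven time uses 235 of 235 (binding).
The binding rows give the dual system: 4·y_flour + 5·y_oven time = 35 and 1·y_flour + 5·y_oven time = 20.
Solving: y_flour = 5, y_oven time = 3.
croissants enters the basis when its profit ≥ yᵀa₃ = 5·5 + 3·4 = 37.

37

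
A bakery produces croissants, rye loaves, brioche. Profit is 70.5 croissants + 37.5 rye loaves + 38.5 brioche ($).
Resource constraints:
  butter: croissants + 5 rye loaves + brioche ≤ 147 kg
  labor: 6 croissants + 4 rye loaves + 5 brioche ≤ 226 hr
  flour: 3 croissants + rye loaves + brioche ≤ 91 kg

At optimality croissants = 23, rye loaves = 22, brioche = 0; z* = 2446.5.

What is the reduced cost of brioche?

-6

Check each constraint at x*: butter 133/147 (slack 14); labor 226/226 (tight); flour 91/91 (tight).
Slack constraints have shadow price 0 (complementary slackness).
The binding rows give the dual system: 6·y_labor + 3·y_flour = 70.5 and 4·y_labor + 1·y_flour = 37.5.
This yields shadow prices y_labor = 7, y_flour = 9.5.
Reduced cost of brioche: c₃ − yᵀa₃ = 38.5 − (7·5 + 9.5·1) = 38.5 − 44.5 = -6.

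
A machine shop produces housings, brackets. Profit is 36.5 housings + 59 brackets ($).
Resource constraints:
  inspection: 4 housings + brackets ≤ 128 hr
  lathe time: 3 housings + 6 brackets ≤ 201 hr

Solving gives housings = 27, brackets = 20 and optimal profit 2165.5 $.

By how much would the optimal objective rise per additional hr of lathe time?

9.5

Both inspection and lathe time are binding at x*.
The binding rows give the dual system: 4·y_inspection + 3·y_lathe time = 36.5 and 1·y_inspection + 6·y_lathe time = 59.
Solving: y_inspection = 2, y_lathe time = 9.5.
Shadow price of lathe time = 9.5.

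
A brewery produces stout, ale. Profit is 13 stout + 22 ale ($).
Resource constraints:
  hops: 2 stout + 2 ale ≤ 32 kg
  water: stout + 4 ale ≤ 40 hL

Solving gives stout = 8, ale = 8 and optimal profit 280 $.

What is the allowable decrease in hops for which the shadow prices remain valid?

Binding constraints: hops, water. The basis is B = [[2,2],[1,4]] with det 6.
Per unit decrease in hops, x* moves by d = (-0.6667, 0.1667).
The basis stays optimal until stout reaches 0; allowable decrease = 12 kg.

12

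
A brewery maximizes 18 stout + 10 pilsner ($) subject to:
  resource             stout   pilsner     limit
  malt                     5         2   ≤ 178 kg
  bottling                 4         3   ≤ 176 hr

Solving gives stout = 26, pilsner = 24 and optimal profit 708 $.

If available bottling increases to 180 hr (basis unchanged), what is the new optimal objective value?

716

Both malt and bottling are binding at x*.
Dual feasibility on the basic columns requires 5·y_malt + 4·y_bottling = 18, 2·y_malt + 3·y_bottling = 10.
Solving: y_malt = 2, y_bottling = 2.
Δz = y_bottling·Δb = 2 × (4) = 8, so new z* = 708 + 8 = 716.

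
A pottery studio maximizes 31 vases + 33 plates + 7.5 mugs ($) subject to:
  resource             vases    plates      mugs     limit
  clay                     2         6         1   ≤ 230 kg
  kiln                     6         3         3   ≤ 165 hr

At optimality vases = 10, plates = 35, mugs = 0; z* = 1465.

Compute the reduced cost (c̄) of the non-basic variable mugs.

-8

At the optimum: clay uses 230 of 230 (binding); kiln uses 165 of 165 (binding).
From A_Bᵀ y = c: 2·y_clay + 6·y_kiln = 31; 6·y_clay + 3·y_kiln = 33.
Solving: y_clay = 3.5, y_kiln = 4.
Reduced cost of mugs: c₃ − yᵀa₃ = 7.5 − (3.5·1 + 4·3) = 7.5 − 15.5 = -8.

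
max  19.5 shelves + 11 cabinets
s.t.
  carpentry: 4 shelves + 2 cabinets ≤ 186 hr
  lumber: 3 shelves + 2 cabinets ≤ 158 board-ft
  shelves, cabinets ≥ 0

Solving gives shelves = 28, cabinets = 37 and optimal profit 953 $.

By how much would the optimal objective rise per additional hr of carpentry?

3

Both carpentry and lumber are binding at x*.
The binding rows give the dual system: 4·y_carpentry + 3·y_lumber = 19.5 and 2·y_carpentry + 2·y_lumber = 11.
Solving: y_carpentry = 3, y_lumber = 2.5.
Shadow price of carpentry = 3.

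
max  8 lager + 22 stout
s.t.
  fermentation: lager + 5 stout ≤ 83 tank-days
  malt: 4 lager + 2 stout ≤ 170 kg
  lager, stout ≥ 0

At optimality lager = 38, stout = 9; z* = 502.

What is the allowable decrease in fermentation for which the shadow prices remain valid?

40.5

Binding constraints: fermentation, malt. The basis is B = [[1,5],[4,2]] with det -18.
Per unit decrease in fermentation, x* moves by d = (0.1111, -0.2222).
The basis stays optimal until stout reaches 0; allowable decrease = 40.5 tank-days.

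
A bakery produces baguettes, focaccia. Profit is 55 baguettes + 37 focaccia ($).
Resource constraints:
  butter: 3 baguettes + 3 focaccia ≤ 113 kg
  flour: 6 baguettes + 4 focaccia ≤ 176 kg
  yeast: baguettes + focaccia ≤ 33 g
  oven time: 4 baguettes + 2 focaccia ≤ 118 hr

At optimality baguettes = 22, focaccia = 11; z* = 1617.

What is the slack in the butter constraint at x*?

14

butter used = 3·22 + 3·11 = 99; slack = 113 − 99 = 14.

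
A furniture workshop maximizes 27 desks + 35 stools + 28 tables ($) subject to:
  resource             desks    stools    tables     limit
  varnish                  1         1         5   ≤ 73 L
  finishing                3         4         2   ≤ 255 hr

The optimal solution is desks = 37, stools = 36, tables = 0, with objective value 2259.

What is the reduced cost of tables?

Check each constraint at x*: varnish 73/73 (tight); finishing 255/255 (tight).
The binding rows give the dual system: 1·y_varnish + 3·y_finishing = 27 and 1·y_varnish + 4·y_finishing = 35.
→ y_varnish = 3 and y_finishing = 8.
Reduced cost of tables: c₃ − yᵀa₃ = 28 − (3·5 + 8·2) = 28 − 31 = -3.

-3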